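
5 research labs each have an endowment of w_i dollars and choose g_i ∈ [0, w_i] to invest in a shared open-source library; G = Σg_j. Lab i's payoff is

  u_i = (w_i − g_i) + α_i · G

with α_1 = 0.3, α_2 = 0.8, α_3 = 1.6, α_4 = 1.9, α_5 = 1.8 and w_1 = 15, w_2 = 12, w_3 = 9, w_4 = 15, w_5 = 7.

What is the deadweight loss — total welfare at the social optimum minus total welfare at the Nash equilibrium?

∂u_i/∂g_i = α_i − 1, so lab i contributes w_i if α_i > 1, else 0.
α_i > 1 for i ∈ {3, 4, 5}; NE contributions (0, 0, 9, 15, 7), G = 31.
W^NE = Σw_i − G^NE + (Σα_i)·G^NE = 58 + 5.4·31 = 225.4.
Planner: ∂(Σu_j)/∂g_i = Σα_j − 1 = 5.4 > 0, so everyone contributes w_i; G^SO = 58, W^SO = 58 + 5.4·58 = 371.2.
Deadweight loss = 145.8.

145.8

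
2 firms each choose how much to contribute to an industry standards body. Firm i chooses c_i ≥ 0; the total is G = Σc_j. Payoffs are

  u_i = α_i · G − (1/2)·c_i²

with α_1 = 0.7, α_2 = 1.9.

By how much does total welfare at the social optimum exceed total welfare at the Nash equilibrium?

Firm i's FOC: ∂u_i/∂c_i = α_i − c_i = 0, so c_i* = α_i.
NE contributions = (0.7, 1.9); G = 2.6.
W^NE = (Σα)·G − ½Σα_i² = 2.6² − ½·4.1 = 4.71.
Planner sets c_i = Σα_j = 2.6 for every i, so G^SO = 2·2.6 = 5.2.
W^SO = (Σα)·G^SO − ½·2·(Σα)² = (2/2)·2.6² = 6.76.
Deadweight loss = W^SO − W^NE = 2.05.

2.05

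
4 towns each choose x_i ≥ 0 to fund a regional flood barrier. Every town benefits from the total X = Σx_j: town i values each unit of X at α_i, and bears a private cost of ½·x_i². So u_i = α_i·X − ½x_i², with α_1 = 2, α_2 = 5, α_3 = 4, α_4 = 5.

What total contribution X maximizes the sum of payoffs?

64

Planner FOC: ∂(Σu_j)/∂x_i = (Σα_j) − x_i = 0, so x_i^SO = Σα_j = 16 for every i; X^SO = 64.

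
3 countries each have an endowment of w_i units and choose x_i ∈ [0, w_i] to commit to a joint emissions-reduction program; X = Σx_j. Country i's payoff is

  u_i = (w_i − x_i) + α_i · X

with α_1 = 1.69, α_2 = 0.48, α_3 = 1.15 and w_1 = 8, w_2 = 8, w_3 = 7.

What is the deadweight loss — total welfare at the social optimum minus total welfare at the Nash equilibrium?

∂u_i/∂x_i = α_i − 1, so country i contributes w_i if α_i > 1, else 0.
α_i > 1 for i ∈ {1, 3}; NE contributions (8, 0, 7), X = 15.
W^NE = Σw_i − X^NE + (Σα_i)·X^NE = 23 + 2.32·15 = 57.8.
Planner: ∂(Σu_j)/∂x_i = Σα_j − 1 = 2.32 > 0, so everyone contributes w_i; X^SO = 23, W^SO = 23 + 2.32·23 = 76.36.
Deadweight loss = 18.56.

18.56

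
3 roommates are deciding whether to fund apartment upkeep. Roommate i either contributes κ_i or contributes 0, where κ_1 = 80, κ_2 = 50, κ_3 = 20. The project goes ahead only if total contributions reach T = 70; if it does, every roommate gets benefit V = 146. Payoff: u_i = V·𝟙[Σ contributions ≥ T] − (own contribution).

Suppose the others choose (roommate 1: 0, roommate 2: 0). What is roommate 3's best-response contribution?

Others' total = 0. Even contributing 20 gives 20 < 70: no benefit either way.
Best response: 0.

0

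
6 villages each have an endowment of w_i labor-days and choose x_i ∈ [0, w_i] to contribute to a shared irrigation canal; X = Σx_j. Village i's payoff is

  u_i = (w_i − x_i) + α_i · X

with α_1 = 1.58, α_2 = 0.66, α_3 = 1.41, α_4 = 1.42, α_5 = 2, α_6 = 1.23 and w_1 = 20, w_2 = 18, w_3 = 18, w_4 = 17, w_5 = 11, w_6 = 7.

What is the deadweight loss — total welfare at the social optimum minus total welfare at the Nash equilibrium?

131.4

∂u_i/∂x_i = α_i − 1, so village i contributes w_i if α_i > 1, else 0.
α_i > 1 for i ∈ {1, 3, 4, 5, 6}; NE contributions (20, 0, 18, 17, 11, 7), X = 73.
W^NE = Σw_i − X^NE + (Σα_i)·X^NE = 91 + 7.3·73 = 623.9.
Planner: ∂(Σu_j)/∂x_i = Σα_j − 1 = 7.3 > 0, so everyone contributes w_i; X^SO = 91, W^SO = 91 + 7.3·91 = 755.3.
Deadweight loss = 131.4.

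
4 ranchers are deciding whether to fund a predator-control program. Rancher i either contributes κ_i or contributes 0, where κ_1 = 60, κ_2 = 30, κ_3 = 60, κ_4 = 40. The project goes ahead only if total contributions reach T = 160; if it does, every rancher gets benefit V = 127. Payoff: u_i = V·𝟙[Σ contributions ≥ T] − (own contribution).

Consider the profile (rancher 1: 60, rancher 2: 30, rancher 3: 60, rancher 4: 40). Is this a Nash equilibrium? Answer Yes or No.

No

Total = 190 ≥ 160: provided.
Rancher 1 (pledges 60, payoff 67): dropping to 0 → total 130, payoff 0. No gain.
Rancher 2 (pledges 30, payoff 97): dropping to 0 → total 160, payoff 127. Profitable deviation.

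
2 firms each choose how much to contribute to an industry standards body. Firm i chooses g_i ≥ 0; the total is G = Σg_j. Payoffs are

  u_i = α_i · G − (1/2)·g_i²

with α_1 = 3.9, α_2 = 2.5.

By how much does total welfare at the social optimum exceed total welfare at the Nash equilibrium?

Firm i's FOC: ∂u_i/∂g_i = α_i − g_i = 0, so g_i* = α_i.
NE contributions = (3.9, 2.5); G = 6.4.
W^NE = (Σα)·G − ½Σα_i² = 6.4² − ½·21.46 = 30.23.
Planner sets g_i = Σα_j = 6.4 for every i, so G^SO = 2·6.4 = 12.8.
W^SO = (Σα)·G^SO − ½·2·(Σα)² = (2/2)·6.4² = 40.96.
Deadweight loss = W^SO − W^NE = 10.73.

10.73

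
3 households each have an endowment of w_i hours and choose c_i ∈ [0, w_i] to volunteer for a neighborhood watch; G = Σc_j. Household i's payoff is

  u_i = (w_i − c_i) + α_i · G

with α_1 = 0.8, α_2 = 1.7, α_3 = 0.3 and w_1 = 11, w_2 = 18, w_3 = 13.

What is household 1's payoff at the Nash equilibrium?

25.4

∂u_i/∂c_i = α_i − 1, so household i contributes w_i if α_i > 1, else 0.
α_i > 1 for i ∈ {2}; NE contributions (0, 18, 0), G = 18.
u_1 = (11 − 0) + 0.8·18 = 25.4.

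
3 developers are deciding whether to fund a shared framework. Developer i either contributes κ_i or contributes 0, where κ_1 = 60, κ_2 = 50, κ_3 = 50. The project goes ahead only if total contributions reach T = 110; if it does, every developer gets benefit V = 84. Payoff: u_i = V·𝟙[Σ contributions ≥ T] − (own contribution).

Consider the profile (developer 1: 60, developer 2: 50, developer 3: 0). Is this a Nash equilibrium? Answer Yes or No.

Yes

Total = 110 ≥ 110: provided.
Developer 1 (pledges 60, payoff 24): dropping to 0 → total 50, payoff 0. No gain.
Developer 2 (pledges 50, payoff 34): dropping to 0 → total 60, payoff 0. No gain.
Developer 3 (pledges 0, payoff 84): pledging 50 → total 160, payoff 34. No gain.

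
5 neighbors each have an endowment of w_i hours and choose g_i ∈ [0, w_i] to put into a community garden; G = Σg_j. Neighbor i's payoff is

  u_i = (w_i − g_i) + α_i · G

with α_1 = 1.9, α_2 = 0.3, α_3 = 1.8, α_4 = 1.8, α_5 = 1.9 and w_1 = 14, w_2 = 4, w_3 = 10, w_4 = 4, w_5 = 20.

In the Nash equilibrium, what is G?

∂u_i/∂g_i = α_i − 1, so neighbor i contributes w_i if α_i > 1, else 0.
α_i > 1 for i ∈ {1, 3, 4, 5}; NE contributions (14, 0, 10, 4, 20), G = 48.

48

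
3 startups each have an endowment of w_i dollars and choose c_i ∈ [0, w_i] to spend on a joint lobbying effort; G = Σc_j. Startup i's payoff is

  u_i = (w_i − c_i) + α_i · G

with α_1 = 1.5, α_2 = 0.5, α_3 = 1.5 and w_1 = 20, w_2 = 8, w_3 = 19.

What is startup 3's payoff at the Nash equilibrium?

58.5

∂u_i/∂c_i = α_i − 1, so startup i contributes w_i if α_i > 1, else 0.
α_i > 1 for i ∈ {1, 3}; NE contributions (20, 0, 19), G = 39.
u_3 = (19 − 19) + 1.5·39 = 58.5.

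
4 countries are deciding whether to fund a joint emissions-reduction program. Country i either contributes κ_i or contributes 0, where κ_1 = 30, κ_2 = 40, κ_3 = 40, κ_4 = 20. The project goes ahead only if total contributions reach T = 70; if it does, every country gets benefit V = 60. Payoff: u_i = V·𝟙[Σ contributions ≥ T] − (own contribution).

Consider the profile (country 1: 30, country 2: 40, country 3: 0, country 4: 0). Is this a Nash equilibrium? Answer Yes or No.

Total = 70 ≥ 70: provided.
Country 1 (pledges 30, payoff 30): dropping to 0 → total 40, payoff 0. No gain.
Country 2 (pledges 40, payoff 20): dropping to 0 → total 30, payoff 0. No gain.
Country 3 (pledges 0, payoff 60): pledging 40 → total 110, payoff 20. No gain.
Country 4 (pledges 0, payoff 60): pledging 20 → total 90, payoff 40. No gain.

Yes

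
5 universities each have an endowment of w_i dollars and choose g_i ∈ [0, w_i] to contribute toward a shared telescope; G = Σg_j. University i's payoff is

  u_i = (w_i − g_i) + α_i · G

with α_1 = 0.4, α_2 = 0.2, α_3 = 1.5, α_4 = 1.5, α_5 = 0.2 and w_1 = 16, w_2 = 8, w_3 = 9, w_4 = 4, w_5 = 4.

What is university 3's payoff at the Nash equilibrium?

∂u_i/∂g_i = α_i − 1, so university i contributes w_i if α_i > 1, else 0.
α_i > 1 for i ∈ {3, 4}; NE contributions (0, 0, 9, 4, 0), G = 13.
u_3 = (9 − 9) + 1.5·13 = 19.5.

19.5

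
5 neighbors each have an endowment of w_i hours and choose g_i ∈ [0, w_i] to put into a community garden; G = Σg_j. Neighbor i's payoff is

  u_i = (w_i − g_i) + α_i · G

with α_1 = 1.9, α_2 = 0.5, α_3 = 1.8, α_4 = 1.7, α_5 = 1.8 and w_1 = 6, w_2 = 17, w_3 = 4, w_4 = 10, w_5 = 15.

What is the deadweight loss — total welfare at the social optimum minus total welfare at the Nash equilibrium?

113.9

∂u_i/∂g_i = α_i − 1, so neighbor i contributes w_i if α_i > 1, else 0.
α_i > 1 for i ∈ {1, 3, 4, 5}; NE contributions (6, 0, 4, 10, 15), G = 35.
W^NE = Σw_i − G^NE + (Σα_i)·G^NE = 52 + 6.7·35 = 286.5.
Planner: ∂(Σu_j)/∂g_i = Σα_j − 1 = 6.7 > 0, so everyone contributes w_i; G^SO = 52, W^SO = 52 + 6.7·52 = 400.4.
Deadweight loss = 113.9.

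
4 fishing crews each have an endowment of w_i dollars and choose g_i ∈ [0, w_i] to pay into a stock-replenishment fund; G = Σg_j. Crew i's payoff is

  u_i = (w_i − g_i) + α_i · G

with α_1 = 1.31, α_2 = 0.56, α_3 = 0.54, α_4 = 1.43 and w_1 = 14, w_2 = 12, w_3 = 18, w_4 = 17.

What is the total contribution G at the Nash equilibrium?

31

∂u_i/∂g_i = α_i − 1, so crew i contributes w_i if α_i > 1, else 0.
α_i > 1 for i ∈ {1, 4}; NE contributions (14, 0, 0, 17), G = 31.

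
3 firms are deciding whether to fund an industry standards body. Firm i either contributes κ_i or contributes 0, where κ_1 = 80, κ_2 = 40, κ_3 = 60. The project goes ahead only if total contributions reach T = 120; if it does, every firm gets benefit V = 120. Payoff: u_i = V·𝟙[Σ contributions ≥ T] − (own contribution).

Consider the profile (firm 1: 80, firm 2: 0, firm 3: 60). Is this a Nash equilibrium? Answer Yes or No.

Yes

Total = 140 ≥ 120: provided.
Firm 1 (pledges 80, payoff 40): dropping to 0 → total 60, payoff 0. No gain.
Firm 2 (pledges 0, payoff 120): pledging 40 → total 180, payoff 80. No gain.
Firm 3 (pledges 60, payoff 60): dropping to 0 → total 80, payoff 0. No gain.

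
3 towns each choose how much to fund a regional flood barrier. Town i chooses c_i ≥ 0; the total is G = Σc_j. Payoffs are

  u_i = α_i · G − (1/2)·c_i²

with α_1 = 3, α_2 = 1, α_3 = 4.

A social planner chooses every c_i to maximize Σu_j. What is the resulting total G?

24

Planner FOC: ∂(Σu_j)/∂c_i = (Σα_j) − c_i = 0, so c_i^SO = Σα_j = 8 for every i; G^SO = 24.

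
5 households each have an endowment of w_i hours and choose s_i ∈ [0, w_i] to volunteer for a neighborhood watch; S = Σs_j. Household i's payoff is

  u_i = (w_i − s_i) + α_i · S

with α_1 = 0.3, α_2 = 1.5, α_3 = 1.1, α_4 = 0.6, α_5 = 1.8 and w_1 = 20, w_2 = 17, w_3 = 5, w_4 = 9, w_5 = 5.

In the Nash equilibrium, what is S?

27

∂u_i/∂s_i = α_i − 1, so household i contributes w_i if α_i > 1, else 0.
α_i > 1 for i ∈ {2, 3, 5}; NE contributions (0, 17, 5, 0, 5), S = 27.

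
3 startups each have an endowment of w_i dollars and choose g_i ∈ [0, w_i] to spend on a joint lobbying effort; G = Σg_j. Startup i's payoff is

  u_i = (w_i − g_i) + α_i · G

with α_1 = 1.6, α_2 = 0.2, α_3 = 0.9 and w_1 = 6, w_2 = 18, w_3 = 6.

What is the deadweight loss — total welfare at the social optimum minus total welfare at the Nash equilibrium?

∂u_i/∂g_i = α_i − 1, so startup i contributes w_i if α_i > 1, else 0.
α_i > 1 for i ∈ {1}; NE contributions (6, 0, 0), G = 6.
W^NE = Σw_i − G^NE + (Σα_i)·G^NE = 30 + 1.7·6 = 40.2.
Planner: ∂(Σu_j)/∂g_i = Σα_j − 1 = 1.7 > 0, so everyone contributes w_i; G^SO = 30, W^SO = 30 + 1.7·30 = 81.
Deadweight loss = 40.8.

40.8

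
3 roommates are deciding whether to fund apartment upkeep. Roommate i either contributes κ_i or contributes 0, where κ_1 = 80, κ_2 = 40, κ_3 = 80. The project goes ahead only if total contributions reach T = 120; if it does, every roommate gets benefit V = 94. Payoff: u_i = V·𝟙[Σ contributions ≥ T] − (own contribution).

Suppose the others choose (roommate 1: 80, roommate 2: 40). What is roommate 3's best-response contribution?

0

Others' total = 120 ≥ 120; contributing adds cost 80 for no extra benefit.
Best response: 0.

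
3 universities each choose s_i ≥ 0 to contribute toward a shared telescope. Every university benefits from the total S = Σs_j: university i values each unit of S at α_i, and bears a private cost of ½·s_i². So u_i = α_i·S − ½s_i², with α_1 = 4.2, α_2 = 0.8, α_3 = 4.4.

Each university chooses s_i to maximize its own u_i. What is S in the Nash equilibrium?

9.4

University i's FOC: ∂u_i/∂s_i = α_i − s_i = 0, so s_i* = α_i.
NE contributions = (4.2, 0.8, 4.4); S = 9.4.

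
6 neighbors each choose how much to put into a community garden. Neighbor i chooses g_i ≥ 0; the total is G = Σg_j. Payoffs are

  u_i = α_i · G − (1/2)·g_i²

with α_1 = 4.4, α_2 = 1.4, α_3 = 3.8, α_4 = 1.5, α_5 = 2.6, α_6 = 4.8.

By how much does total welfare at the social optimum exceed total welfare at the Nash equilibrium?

718.405

Neighbor i's FOC: ∂u_i/∂g_i = α_i − g_i = 0, so g_i* = α_i.
NE contributions = (4.4, 1.4, 3.8, 1.5, 2.6, 4.8); G = 18.5.
W^NE = (Σα)·G − ½Σα_i² = 18.5² − ½·67.81 = 308.345.
Planner sets g_i = Σα_j = 18.5 for every i, so G^SO = 6·18.5 = 111.
W^SO = (Σα)·G^SO − ½·6·(Σα)² = (6/2)·18.5² = 1026.75.
Deadweight loss = W^SO − W^NE = 718.405.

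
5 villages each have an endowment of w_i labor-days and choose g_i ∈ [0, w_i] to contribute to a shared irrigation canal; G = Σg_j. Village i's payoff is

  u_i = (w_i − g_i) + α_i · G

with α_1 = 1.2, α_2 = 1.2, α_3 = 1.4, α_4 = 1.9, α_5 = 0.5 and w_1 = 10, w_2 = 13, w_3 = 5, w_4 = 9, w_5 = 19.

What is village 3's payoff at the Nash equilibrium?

51.8

∂u_i/∂g_i = α_i − 1, so village i contributes w_i if α_i > 1, else 0.
α_i > 1 for i ∈ {1, 2, 3, 4}; NE contributions (10, 13, 5, 9, 0), G = 37.
u_3 = (5 − 5) + 1.4·37 = 51.8.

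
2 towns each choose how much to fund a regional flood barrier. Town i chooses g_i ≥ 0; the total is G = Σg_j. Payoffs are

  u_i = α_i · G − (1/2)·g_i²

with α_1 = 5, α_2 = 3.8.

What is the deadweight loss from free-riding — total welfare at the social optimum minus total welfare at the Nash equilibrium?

Town i's FOC: ∂u_i/∂g_i = α_i − g_i = 0, so g_i* = α_i.
NE contributions = (5, 3.8); G = 8.8.
W^NE = (Σα)·G − ½Σα_i² = 8.8² − ½·39.44 = 57.72.
Planner sets g_i = Σα_j = 8.8 for every i, so G^SO = 2·8.8 = 17.6.
W^SO = (Σα)·G^SO − ½·2·(Σα)² = (2/2)·8.8² = 77.44.
Deadweight loss = W^SO − W^NE = 19.72.

19.72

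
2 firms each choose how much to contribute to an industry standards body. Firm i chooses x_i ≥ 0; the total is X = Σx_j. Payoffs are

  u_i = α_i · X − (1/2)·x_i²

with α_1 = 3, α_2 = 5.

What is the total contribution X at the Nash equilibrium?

Firm i's FOC: ∂u_i/∂x_i = α_i − x_i = 0, so x_i* = α_i.
NE contributions = (3, 5); X = 8.

8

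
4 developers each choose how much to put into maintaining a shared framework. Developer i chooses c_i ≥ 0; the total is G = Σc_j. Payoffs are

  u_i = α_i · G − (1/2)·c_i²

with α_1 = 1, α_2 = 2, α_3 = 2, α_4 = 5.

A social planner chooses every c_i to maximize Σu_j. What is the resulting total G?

Planner FOC: ∂(Σu_j)/∂c_i = (Σα_j) − c_i = 0, so c_i^SO = Σα_j = 10 for every i; G^SO = 40.

40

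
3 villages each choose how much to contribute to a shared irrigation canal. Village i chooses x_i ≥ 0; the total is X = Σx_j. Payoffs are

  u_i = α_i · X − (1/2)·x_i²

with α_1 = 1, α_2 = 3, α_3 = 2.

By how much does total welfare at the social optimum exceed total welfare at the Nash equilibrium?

25

Village i's FOC: ∂u_i/∂x_i = α_i − x_i = 0, so x_i* = α_i.
NE contributions = (1, 3, 2); X = 6.
W^NE = (Σα)·X − ½Σα_i² = 6² − ½·14 = 29.
Planner sets x_i = Σα_j = 6 for every i, so X^SO = 3·6 = 18.
W^SO = (Σα)·X^SO − ½·3·(Σα)² = (3/2)·6² = 54.
Deadweight loss = W^SO − W^NE = 25.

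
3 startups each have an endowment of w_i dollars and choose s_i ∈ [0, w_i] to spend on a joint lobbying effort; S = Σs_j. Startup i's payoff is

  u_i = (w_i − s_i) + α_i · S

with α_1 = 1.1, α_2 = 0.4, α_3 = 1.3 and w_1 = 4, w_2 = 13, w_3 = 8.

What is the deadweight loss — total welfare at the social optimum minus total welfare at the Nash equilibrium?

23.4

∂u_i/∂s_i = α_i − 1, so startup i contributes w_i if α_i > 1, else 0.
α_i > 1 for i ∈ {1, 3}; NE contributions (4, 0, 8), S = 12.
W^NE = Σw_i − S^NE + (Σα_i)·S^NE = 25 + 1.8·12 = 46.6.
Planner: ∂(Σu_j)/∂s_i = Σα_j − 1 = 1.8 > 0, so everyone contributes w_i; S^SO = 25, W^SO = 25 + 1.8·25 = 70.
Deadweight loss = 23.4.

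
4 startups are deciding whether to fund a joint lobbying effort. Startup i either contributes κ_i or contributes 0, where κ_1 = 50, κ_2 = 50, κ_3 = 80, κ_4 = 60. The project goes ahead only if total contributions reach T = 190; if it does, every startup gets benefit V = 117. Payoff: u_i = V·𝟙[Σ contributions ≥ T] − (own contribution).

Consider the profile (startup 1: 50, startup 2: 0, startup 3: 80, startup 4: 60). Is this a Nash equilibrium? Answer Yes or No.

Total = 190 ≥ 190: provided.
Startup 1 (pledges 50, payoff 67): dropping to 0 → total 140, payoff 0. No gain.
Startup 2 (pledges 0, payoff 117): pledging 50 → total 240, payoff 67. No gain.
Startup 3 (pledges 80, payoff 37): dropping to 0 → total 110, payoff 0. No gain.
Startup 4 (pledges 60, payoff 57): dropping to 0 → total 130, payoff 0. No gain.

Yes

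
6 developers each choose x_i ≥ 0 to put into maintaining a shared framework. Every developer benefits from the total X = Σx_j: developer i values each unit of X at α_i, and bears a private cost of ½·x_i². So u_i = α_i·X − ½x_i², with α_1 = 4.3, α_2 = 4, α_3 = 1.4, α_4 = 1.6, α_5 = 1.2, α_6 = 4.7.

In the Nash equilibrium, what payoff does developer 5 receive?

Developer i's FOC: ∂u_i/∂x_i = α_i − x_i = 0, so x_i* = α_i.
NE contributions = (4.3, 4, 1.4, 1.6, 1.2, 4.7); X = 17.2.
u_5 = α_5·X − ½·(x_5)² = 1.2·17.2 − ½·1.2² = 19.92.

19.92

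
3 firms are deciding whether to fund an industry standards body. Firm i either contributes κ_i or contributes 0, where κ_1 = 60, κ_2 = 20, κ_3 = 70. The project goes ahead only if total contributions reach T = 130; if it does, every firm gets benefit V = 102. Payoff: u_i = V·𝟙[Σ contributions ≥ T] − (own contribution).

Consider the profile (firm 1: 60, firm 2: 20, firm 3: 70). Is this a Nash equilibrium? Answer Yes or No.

No

Total = 150 ≥ 130: provided.
Firm 1 (pledges 60, payoff 42): dropping to 0 → total 90, payoff 0. No gain.
Firm 2 (pledges 20, payoff 82): dropping to 0 → total 130, payoff 102. Profitable deviation.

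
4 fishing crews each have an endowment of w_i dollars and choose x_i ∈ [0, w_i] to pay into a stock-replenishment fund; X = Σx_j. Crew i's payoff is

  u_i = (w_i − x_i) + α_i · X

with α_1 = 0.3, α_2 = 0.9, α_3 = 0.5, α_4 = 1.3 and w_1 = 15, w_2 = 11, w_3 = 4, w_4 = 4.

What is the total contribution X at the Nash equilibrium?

∂u_i/∂x_i = α_i − 1, so crew i contributes w_i if α_i > 1, else 0.
α_i > 1 for i ∈ {4}; NE contributions (0, 0, 0, 4), X = 4.

4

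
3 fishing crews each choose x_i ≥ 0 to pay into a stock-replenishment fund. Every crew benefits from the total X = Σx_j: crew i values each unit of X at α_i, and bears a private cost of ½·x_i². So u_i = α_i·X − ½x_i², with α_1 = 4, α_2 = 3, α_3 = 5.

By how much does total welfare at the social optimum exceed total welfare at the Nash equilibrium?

Crew i's FOC: ∂u_i/∂x_i = α_i − x_i = 0, so x_i* = α_i.
NE contributions = (4, 3, 5); X = 12.
W^NE = (Σα)·X − ½Σα_i² = 12² − ½·50 = 119.
Planner sets x_i = Σα_j = 12 for every i, so X^SO = 3·12 = 36.
W^SO = (Σα)·X^SO − ½·3·(Σα)² = (3/2)·12² = 216.
Deadweight loss = W^SO − W^NE = 97.

97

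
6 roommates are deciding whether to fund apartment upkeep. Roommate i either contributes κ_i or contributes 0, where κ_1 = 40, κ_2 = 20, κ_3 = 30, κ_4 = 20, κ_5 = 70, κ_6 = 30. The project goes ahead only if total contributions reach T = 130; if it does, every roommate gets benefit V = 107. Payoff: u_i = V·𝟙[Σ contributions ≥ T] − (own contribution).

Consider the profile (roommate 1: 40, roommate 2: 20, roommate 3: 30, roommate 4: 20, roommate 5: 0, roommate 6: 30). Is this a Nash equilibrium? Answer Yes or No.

Total = 140 ≥ 130: provided.
Roommate 1 (pledges 40, payoff 67): dropping to 0 → total 100, payoff 0. No gain.
Roommate 2 (pledges 20, payoff 87): dropping to 0 → total 120, payoff 0. No gain.
Roommate 3 (pledges 30, payoff 77): dropping to 0 → total 110, payoff 0. No gain.
Roommate 4 (pledges 20, payoff 87): dropping to 0 → total 120, payoff 0. No gain.
Roommate 5 (pledges 0, payoff 107): pledging 70 → total 210, payoff 37. No gain.
Roommate 6 (pledges 30, payoff 77): dropping to 0 → total 110, payoff 0. No gain.

Yes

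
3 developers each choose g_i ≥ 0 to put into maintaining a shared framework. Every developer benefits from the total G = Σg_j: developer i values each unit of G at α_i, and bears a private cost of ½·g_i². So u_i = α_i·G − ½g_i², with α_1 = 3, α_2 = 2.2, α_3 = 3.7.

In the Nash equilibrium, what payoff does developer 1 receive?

Developer i's FOC: ∂u_i/∂g_i = α_i − g_i = 0, so g_i* = α_i.
NE contributions = (3, 2.2, 3.7); G = 8.9.
u_1 = α_1·G − ½·(g_1)² = 3·8.9 − ½·3² = 22.2.

22.2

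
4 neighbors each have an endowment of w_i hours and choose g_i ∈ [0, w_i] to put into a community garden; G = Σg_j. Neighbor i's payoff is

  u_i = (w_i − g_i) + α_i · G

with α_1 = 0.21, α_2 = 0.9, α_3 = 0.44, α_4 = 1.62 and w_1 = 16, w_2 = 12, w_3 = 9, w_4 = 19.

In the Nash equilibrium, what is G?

∂u_i/∂g_i = α_i − 1, so neighbor i contributes w_i if α_i > 1, else 0.
α_i > 1 for i ∈ {4}; NE contributions (0, 0, 0, 19), G = 19.

19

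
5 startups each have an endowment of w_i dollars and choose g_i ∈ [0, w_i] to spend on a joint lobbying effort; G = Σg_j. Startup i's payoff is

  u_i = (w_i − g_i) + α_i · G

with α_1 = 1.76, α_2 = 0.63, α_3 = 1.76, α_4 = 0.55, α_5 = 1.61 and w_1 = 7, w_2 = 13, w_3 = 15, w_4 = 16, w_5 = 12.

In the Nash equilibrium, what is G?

∂u_i/∂g_i = α_i − 1, so startup i contributes w_i if α_i > 1, else 0.
α_i > 1 for i ∈ {1, 3, 5}; NE contributions (7, 0, 15, 0, 12), G = 34.

34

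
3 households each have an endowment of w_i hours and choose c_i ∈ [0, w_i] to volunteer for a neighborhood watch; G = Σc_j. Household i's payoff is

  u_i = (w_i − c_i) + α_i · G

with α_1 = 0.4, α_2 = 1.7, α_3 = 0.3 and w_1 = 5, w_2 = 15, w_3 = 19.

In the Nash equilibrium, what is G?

15

∂u_i/∂c_i = α_i − 1, so household i contributes w_i if α_i > 1, else 0.
α_i > 1 for i ∈ {2}; NE contributions (0, 15, 0), G = 15.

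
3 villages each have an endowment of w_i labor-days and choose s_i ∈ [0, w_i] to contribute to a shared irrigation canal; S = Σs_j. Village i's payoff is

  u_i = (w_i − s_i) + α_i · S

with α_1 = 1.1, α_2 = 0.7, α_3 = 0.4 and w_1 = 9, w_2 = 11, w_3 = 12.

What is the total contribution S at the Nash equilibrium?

∂u_i/∂s_i = α_i − 1, so village i contributes w_i if α_i > 1, else 0.
α_i > 1 for i ∈ {1}; NE contributions (9, 0, 0), S = 9.

9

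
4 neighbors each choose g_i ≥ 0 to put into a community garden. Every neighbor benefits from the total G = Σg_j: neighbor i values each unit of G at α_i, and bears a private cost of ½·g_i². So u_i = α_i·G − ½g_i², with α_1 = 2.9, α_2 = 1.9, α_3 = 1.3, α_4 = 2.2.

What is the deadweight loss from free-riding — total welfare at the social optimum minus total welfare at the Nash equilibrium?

Neighbor i's FOC: ∂u_i/∂g_i = α_i − g_i = 0, so g_i* = α_i.
NE contributions = (2.9, 1.9, 1.3, 2.2); G = 8.3.
W^NE = (Σα)·G − ½Σα_i² = 8.3² − ½·18.55 = 59.615.
Planner sets g_i = Σα_j = 8.3 for every i, so G^SO = 4·8.3 = 33.2.
W^SO = (Σα)·G^SO − ½·4·(Σα)² = (4/2)·8.3² = 137.78.
Deadweight loss = W^SO − W^NE = 78.165.

78.165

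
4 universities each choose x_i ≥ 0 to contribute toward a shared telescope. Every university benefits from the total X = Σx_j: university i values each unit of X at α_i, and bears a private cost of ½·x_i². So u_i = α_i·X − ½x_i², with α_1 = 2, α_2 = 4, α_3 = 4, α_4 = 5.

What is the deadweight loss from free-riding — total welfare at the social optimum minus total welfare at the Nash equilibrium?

University i's FOC: ∂u_i/∂x_i = α_i − x_i = 0, so x_i* = α_i.
NE contributions = (2, 4, 4, 5); X = 15.
W^NE = (Σα)·X − ½Σα_i² = 15² − ½·61 = 194.5.
Planner sets x_i = Σα_j = 15 for every i, so X^SO = 4·15 = 60.
W^SO = (Σα)·X^SO − ½·4·(Σα)² = (4/2)·15² = 450.
Deadweight loss = W^SO − W^NE = 255.5.

255.5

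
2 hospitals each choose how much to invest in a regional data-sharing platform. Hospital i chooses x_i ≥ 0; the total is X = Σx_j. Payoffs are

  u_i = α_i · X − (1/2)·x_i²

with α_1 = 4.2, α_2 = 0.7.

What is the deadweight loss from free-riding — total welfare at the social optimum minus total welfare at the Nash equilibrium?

9.065

Hospital i's FOC: ∂u_i/∂x_i = α_i − x_i = 0, so x_i* = α_i.
NE contributions = (4.2, 0.7); X = 4.9.
W^NE = (Σα)·X − ½Σα_i² = 4.9² − ½·18.13 = 14.945.
Planner sets x_i = Σα_j = 4.9 for every i, so X^SO = 2·4.9 = 9.8.
W^SO = (Σα)·X^SO − ½·2·(Σα)² = (2/2)·4.9² = 24.01.
Deadweight loss = W^SO − W^NE = 9.065.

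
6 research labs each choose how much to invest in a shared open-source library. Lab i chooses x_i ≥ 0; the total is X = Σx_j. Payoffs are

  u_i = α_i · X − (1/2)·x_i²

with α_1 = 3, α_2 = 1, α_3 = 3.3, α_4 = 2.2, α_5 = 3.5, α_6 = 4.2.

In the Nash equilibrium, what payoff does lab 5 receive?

Lab i's FOC: ∂u_i/∂x_i = α_i − x_i = 0, so x_i* = α_i.
NE contributions = (3, 1, 3.3, 2.2, 3.5, 4.2); X = 17.2.
u_5 = α_5·X − ½·(x_5)² = 3.5·17.2 − ½·3.5² = 54.075.

54.075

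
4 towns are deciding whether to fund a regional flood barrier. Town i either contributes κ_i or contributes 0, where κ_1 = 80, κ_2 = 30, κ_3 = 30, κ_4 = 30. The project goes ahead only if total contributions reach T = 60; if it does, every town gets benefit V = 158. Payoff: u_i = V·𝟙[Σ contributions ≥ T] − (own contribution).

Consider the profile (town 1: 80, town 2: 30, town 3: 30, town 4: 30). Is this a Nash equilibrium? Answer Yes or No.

Total = 170 ≥ 60: provided.
Town 1 (pledges 80, payoff 78): dropping to 0 → total 90, payoff 158. Profitable deviation.

No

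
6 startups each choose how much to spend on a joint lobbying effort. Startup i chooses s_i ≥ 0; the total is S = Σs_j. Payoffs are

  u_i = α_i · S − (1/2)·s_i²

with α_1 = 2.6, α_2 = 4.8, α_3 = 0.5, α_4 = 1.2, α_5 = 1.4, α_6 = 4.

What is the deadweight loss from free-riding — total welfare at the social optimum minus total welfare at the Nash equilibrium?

445.225

Startup i's FOC: ∂u_i/∂s_i = α_i − s_i = 0, so s_i* = α_i.
NE contributions = (2.6, 4.8, 0.5, 1.2, 1.4, 4); S = 14.5.
W^NE = (Σα)·S − ½Σα_i² = 14.5² − ½·49.45 = 185.525.
Planner sets s_i = Σα_j = 14.5 for every i, so S^SO = 6·14.5 = 87.
W^SO = (Σα)·S^SO − ½·6·(Σα)² = (6/2)·14.5² = 630.75.
Deadweight loss = W^SO − W^NE = 445.225.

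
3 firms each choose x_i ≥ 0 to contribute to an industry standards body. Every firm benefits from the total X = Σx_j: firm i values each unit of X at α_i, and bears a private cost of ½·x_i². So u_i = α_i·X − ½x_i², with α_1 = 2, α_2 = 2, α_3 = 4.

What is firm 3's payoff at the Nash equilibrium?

24

Firm i's FOC: ∂u_i/∂x_i = α_i − x_i = 0, so x_i* = α_i.
NE contributions = (2, 2, 4); X = 8.
u_3 = α_3·X − ½·(x_3)² = 4·8 − ½·4² = 24.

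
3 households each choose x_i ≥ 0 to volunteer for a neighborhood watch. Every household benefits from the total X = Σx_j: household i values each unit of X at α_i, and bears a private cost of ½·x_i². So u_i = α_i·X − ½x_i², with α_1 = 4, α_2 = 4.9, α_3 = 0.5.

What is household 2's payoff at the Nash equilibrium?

Household i's FOC: ∂u_i/∂x_i = α_i − x_i = 0, so x_i* = α_i.
NE contributions = (4, 4.9, 0.5); X = 9.4.
u_2 = α_2·X − ½·(x_2)² = 4.9·9.4 − ½·4.9² = 34.055.

34.055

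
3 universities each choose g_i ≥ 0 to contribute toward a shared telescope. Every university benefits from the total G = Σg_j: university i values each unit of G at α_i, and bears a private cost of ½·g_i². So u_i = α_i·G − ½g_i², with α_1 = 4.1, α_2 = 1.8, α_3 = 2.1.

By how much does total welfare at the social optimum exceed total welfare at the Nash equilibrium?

University i's FOC: ∂u_i/∂g_i = α_i − g_i = 0, so g_i* = α_i.
NE contributions = (4.1, 1.8, 2.1); G = 8.
W^NE = (Σα)·G − ½Σα_i² = 8² − ½·24.46 = 51.77.
Planner sets g_i = Σα_j = 8 for every i, so G^SO = 3·8 = 24.
W^SO = (Σα)·G^SO − ½·3·(Σα)² = (3/2)·8² = 96.
Deadweight loss = W^SO − W^NE = 44.23.

44.23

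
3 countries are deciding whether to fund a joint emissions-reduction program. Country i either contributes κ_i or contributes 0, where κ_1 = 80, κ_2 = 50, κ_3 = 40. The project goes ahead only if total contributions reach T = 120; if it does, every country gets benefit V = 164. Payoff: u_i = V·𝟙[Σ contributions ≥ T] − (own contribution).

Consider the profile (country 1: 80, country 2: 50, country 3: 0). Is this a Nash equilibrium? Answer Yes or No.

Total = 130 ≥ 120: provided.
Country 1 (pledges 80, payoff 84): dropping to 0 → total 50, payoff 0. No gain.
Country 2 (pledges 50, payoff 114): dropping to 0 → total 80, payoff 0. No gain.
Country 3 (pledges 0, payoff 164): pledging 40 → total 170, payoff 124. No gain.

Yes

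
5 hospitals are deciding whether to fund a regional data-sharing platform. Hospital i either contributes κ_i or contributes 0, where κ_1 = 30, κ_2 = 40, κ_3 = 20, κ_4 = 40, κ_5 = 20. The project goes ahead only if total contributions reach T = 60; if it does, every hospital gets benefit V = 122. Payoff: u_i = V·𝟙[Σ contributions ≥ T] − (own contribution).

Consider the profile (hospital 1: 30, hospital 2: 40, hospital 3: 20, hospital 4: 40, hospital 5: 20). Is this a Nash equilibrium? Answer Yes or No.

Total = 150 ≥ 60: provided.
Hospital 1 (pledges 30, payoff 92): dropping to 0 → total 120, payoff 122. Profitable deviation.

No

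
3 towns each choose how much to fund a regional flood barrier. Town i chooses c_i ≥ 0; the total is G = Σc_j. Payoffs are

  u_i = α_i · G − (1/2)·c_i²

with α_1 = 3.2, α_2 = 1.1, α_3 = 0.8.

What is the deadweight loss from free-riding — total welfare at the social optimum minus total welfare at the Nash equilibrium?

Town i's FOC: ∂u_i/∂c_i = α_i − c_i = 0, so c_i* = α_i.
NE contributions = (3.2, 1.1, 0.8); G = 5.1.
W^NE = (Σα)·G − ½Σα_i² = 5.1² − ½·12.09 = 19.965.
Planner sets c_i = Σα_j = 5.1 for every i, so G^SO = 3·5.1 = 15.3.
W^SO = (Σα)·G^SO − ½·3·(Σα)² = (3/2)·5.1² = 39.015.
Deadweight loss = W^SO − W^NE = 19.05.

19.05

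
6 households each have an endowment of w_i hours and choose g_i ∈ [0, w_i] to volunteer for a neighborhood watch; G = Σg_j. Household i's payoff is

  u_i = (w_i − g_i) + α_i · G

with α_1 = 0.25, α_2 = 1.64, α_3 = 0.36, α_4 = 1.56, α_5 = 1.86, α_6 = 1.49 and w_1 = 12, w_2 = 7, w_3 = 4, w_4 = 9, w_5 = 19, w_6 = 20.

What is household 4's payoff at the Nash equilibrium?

85.8

∂u_i/∂g_i = α_i − 1, so household i contributes w_i if α_i > 1, else 0.
α_i > 1 for i ∈ {2, 4, 5, 6}; NE contributions (0, 7, 0, 9, 19, 20), G = 55.
u_4 = (9 − 9) + 1.56·55 = 85.8.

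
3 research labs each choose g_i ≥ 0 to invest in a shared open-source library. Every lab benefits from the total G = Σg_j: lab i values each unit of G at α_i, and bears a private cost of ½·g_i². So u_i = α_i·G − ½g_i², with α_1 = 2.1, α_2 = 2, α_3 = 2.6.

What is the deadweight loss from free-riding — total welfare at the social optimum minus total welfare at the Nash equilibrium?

30.03

Lab i's FOC: ∂u_i/∂g_i = α_i − g_i = 0, so g_i* = α_i.
NE contributions = (2.1, 2, 2.6); G = 6.7.
W^NE = (Σα)·G − ½Σα_i² = 6.7² − ½·15.17 = 37.305.
Planner sets g_i = Σα_j = 6.7 for every i, so G^SO = 3·6.7 = 20.1.
W^SO = (Σα)·G^SO − ½·3·(Σα)² = (3/2)·6.7² = 67.335.
Deadweight loss = W^SO − W^NE = 30.03.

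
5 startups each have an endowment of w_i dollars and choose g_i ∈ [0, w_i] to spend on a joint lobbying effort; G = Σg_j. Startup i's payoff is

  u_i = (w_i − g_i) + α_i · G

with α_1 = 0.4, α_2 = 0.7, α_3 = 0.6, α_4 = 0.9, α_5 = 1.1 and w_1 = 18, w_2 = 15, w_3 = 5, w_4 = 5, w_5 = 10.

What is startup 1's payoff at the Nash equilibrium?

22

∂u_i/∂g_i = α_i − 1, so startup i contributes w_i if α_i > 1, else 0.
α_i > 1 for i ∈ {5}; NE contributions (0, 0, 0, 0, 10), G = 10.
u_1 = (18 − 0) + 0.4·10 = 22.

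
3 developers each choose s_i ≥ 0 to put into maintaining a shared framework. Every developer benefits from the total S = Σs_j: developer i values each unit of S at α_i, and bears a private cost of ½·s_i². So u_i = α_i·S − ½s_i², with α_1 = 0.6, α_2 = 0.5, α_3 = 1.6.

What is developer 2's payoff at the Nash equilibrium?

1.225

Developer i's FOC: ∂u_i/∂s_i = α_i − s_i = 0, so s_i* = α_i.
NE contributions = (0.6, 0.5, 1.6); S = 2.7.
u_2 = α_2·S − ½·(s_2)² = 0.5·2.7 − ½·0.5² = 1.225.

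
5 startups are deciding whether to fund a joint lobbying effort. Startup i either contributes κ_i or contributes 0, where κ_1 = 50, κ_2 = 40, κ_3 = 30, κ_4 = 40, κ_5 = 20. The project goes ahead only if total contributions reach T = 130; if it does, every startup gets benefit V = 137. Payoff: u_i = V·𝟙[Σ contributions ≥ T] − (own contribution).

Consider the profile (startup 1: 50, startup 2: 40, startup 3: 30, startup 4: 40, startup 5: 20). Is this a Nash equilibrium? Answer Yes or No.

Total = 180 ≥ 130: provided.
Startup 1 (pledges 50, payoff 87): dropping to 0 → total 130, payoff 137. Profitable deviation.

No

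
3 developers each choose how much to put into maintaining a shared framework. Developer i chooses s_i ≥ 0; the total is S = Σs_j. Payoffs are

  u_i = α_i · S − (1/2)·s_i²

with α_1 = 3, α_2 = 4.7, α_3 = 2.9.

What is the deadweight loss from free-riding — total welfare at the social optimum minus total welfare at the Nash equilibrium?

75.93

Developer i's FOC: ∂u_i/∂s_i = α_i − s_i = 0, so s_i* = α_i.
NE contributions = (3, 4.7, 2.9); S = 10.6.
W^NE = (Σα)·S − ½Σα_i² = 10.6² − ½·39.5 = 92.61.
Planner sets s_i = Σα_j = 10.6 for every i, so S^SO = 3·10.6 = 31.8.
W^SO = (Σα)·S^SO − ½·3·(Σα)² = (3/2)·10.6² = 168.54.
Deadweight loss = W^SO − W^NE = 75.93.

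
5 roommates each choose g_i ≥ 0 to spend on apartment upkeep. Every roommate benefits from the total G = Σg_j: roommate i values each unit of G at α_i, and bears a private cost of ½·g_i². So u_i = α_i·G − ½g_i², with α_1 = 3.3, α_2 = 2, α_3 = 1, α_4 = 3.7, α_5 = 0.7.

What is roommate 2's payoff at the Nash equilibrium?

Roommate i's FOC: ∂u_i/∂g_i = α_i − g_i = 0, so g_i* = α_i.
NE contributions = (3.3, 2, 1, 3.7, 0.7); G = 10.7.
u_2 = α_2·G − ½·(g_2)² = 2·10.7 − ½·2² = 19.4.

19.4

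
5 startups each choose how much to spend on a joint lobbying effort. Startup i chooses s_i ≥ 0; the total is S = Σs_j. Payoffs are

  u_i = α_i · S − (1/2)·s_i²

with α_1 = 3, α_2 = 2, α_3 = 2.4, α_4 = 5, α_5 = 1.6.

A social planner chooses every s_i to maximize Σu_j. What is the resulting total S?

70

Planner FOC: ∂(Σu_j)/∂s_i = (Σα_j) − s_i = 0, so s_i^SO = Σα_j = 14 for every i; S^SO = 70.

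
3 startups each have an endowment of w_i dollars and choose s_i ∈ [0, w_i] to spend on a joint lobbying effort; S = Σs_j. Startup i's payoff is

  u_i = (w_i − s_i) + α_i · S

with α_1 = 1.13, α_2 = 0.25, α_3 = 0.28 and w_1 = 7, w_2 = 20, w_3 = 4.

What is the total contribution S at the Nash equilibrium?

7

∂u_i/∂s_i = α_i − 1, so startup i contributes w_i if α_i > 1, else 0.
α_i > 1 for i ∈ {1}; NE contributions (7, 0, 0), S = 7.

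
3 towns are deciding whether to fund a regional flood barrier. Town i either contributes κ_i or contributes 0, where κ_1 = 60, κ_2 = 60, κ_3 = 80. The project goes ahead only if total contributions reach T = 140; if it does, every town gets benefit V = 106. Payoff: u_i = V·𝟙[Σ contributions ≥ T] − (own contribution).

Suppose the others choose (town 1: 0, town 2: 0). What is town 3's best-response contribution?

Others' total = 0. Even contributing 80 gives 80 < 140: no benefit either way.
Best response: 0.

0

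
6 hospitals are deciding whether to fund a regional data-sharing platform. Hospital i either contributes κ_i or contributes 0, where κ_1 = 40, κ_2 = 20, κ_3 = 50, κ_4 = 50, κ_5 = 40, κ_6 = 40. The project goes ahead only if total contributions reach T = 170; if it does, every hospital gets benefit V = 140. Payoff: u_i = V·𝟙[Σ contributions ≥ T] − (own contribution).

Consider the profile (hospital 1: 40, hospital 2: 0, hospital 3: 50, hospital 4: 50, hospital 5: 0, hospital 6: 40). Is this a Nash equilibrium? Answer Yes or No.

Total = 180 ≥ 170: provided.
Hospital 1 (pledges 40, payoff 100): dropping to 0 → total 140, payoff 0. No gain.
Hospital 2 (pledges 0, payoff 140): pledging 20 → total 200, payoff 120. No gain.
Hospital 3 (pledges 50, payoff 90): dropping to 0 → total 130, payoff 0. No gain.
Hospital 4 (pledges 50, payoff 90): dropping to 0 → total 130, payoff 0. No gain.
Hospital 5 (pledges 0, payoff 140): pledging 40 → total 220, payoff 100. No gain.
Hospital 6 (pledges 40, payoff 100): dropping to 0 → total 140, payoff 0. No gain.

Yes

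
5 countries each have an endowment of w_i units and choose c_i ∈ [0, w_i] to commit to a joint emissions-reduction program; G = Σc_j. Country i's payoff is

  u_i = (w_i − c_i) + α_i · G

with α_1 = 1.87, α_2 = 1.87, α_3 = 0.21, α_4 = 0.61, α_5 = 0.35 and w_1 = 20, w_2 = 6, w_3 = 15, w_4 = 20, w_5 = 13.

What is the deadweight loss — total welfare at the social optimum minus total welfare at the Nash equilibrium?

∂u_i/∂c_i = α_i − 1, so country i contributes w_i if α_i > 1, else 0.
α_i > 1 for i ∈ {1, 2}; NE contributions (20, 6, 0, 0, 0), G = 26.
W^NE = Σw_i − G^NE + (Σα_i)·G^NE = 74 + 3.91·26 = 175.66.
Planner: ∂(Σu_j)/∂c_i = Σα_j − 1 = 3.91 > 0, so everyone contributes w_i; G^SO = 74, W^SO = 74 + 3.91·74 = 363.34.
Deadweight loss = 187.68.

187.68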